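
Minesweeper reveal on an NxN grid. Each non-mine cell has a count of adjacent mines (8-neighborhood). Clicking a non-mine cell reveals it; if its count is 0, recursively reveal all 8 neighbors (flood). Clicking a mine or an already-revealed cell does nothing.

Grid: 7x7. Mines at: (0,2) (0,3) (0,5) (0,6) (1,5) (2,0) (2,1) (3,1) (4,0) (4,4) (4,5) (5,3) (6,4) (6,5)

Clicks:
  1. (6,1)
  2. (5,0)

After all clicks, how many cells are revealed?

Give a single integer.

Answer: 6

Derivation:
Click 1 (6,1) count=0: revealed 6 new [(5,0) (5,1) (5,2) (6,0) (6,1) (6,2)] -> total=6
Click 2 (5,0) count=1: revealed 0 new [(none)] -> total=6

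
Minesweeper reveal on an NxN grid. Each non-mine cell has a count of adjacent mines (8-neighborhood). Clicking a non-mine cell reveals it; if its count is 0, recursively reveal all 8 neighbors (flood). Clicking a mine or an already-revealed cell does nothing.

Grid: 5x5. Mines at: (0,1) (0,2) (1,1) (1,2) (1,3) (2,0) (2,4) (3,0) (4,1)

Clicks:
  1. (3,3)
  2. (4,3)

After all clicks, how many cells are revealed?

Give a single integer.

Click 1 (3,3) count=1: revealed 1 new [(3,3)] -> total=1
Click 2 (4,3) count=0: revealed 5 new [(3,2) (3,4) (4,2) (4,3) (4,4)] -> total=6

Answer: 6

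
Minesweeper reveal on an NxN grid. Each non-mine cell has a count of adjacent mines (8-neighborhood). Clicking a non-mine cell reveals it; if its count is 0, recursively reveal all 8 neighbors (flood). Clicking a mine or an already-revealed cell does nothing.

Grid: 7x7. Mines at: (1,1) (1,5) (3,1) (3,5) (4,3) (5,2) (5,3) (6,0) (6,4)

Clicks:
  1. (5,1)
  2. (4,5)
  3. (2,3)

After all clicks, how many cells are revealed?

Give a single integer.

Answer: 14

Derivation:
Click 1 (5,1) count=2: revealed 1 new [(5,1)] -> total=1
Click 2 (4,5) count=1: revealed 1 new [(4,5)] -> total=2
Click 3 (2,3) count=0: revealed 12 new [(0,2) (0,3) (0,4) (1,2) (1,3) (1,4) (2,2) (2,3) (2,4) (3,2) (3,3) (3,4)] -> total=14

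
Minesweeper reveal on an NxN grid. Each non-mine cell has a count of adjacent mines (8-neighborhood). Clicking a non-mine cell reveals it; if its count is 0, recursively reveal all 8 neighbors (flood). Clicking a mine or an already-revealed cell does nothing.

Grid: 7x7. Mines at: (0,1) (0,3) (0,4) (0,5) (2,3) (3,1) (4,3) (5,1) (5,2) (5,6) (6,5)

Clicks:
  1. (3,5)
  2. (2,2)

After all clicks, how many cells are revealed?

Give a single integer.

Click 1 (3,5) count=0: revealed 12 new [(1,4) (1,5) (1,6) (2,4) (2,5) (2,6) (3,4) (3,5) (3,6) (4,4) (4,5) (4,6)] -> total=12
Click 2 (2,2) count=2: revealed 1 new [(2,2)] -> total=13

Answer: 13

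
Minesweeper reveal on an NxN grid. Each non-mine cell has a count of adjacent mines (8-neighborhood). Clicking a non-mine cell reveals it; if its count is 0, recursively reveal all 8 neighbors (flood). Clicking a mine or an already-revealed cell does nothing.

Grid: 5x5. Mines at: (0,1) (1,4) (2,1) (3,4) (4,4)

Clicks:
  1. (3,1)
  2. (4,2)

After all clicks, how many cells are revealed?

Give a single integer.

Click 1 (3,1) count=1: revealed 1 new [(3,1)] -> total=1
Click 2 (4,2) count=0: revealed 7 new [(3,0) (3,2) (3,3) (4,0) (4,1) (4,2) (4,3)] -> total=8

Answer: 8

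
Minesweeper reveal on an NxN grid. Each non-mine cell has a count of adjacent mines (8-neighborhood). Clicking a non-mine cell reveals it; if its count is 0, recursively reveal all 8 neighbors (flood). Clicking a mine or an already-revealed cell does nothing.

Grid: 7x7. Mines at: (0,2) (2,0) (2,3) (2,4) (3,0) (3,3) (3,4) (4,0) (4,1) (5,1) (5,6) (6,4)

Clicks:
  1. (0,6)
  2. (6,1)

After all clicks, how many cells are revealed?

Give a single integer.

Click 1 (0,6) count=0: revealed 14 new [(0,3) (0,4) (0,5) (0,6) (1,3) (1,4) (1,5) (1,6) (2,5) (2,6) (3,5) (3,6) (4,5) (4,6)] -> total=14
Click 2 (6,1) count=1: revealed 1 new [(6,1)] -> total=15

Answer: 15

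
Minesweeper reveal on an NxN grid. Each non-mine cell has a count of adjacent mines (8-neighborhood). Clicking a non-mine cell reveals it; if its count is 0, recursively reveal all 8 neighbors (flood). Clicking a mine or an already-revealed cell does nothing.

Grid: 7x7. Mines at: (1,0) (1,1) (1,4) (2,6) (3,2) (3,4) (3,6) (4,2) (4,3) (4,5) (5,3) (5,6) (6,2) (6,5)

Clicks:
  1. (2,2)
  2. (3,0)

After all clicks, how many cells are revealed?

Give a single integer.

Answer: 11

Derivation:
Click 1 (2,2) count=2: revealed 1 new [(2,2)] -> total=1
Click 2 (3,0) count=0: revealed 10 new [(2,0) (2,1) (3,0) (3,1) (4,0) (4,1) (5,0) (5,1) (6,0) (6,1)] -> total=11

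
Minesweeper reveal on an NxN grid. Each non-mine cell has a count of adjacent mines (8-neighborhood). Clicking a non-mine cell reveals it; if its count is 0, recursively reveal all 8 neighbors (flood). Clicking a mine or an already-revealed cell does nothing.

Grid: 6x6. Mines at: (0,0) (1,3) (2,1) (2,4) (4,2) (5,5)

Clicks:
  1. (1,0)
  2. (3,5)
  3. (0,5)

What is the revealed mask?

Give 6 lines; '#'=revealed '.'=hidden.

Click 1 (1,0) count=2: revealed 1 new [(1,0)] -> total=1
Click 2 (3,5) count=1: revealed 1 new [(3,5)] -> total=2
Click 3 (0,5) count=0: revealed 4 new [(0,4) (0,5) (1,4) (1,5)] -> total=6

Answer: ....##
#...##
......
.....#
......
......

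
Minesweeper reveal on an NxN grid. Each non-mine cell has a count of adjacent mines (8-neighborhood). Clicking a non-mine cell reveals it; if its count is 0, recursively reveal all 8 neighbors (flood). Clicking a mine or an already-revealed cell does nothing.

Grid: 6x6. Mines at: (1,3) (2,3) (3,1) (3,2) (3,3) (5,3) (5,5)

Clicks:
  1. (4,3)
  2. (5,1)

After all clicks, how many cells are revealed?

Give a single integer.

Click 1 (4,3) count=3: revealed 1 new [(4,3)] -> total=1
Click 2 (5,1) count=0: revealed 6 new [(4,0) (4,1) (4,2) (5,0) (5,1) (5,2)] -> total=7

Answer: 7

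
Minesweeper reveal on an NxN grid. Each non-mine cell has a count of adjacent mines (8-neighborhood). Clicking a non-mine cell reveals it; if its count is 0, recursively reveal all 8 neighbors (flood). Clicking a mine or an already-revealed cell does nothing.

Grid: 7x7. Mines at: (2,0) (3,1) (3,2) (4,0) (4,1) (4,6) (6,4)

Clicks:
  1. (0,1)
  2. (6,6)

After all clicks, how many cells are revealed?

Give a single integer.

Answer: 33

Derivation:
Click 1 (0,1) count=0: revealed 30 new [(0,0) (0,1) (0,2) (0,3) (0,4) (0,5) (0,6) (1,0) (1,1) (1,2) (1,3) (1,4) (1,5) (1,6) (2,1) (2,2) (2,3) (2,4) (2,5) (2,6) (3,3) (3,4) (3,5) (3,6) (4,3) (4,4) (4,5) (5,3) (5,4) (5,5)] -> total=30
Click 2 (6,6) count=0: revealed 3 new [(5,6) (6,5) (6,6)] -> total=33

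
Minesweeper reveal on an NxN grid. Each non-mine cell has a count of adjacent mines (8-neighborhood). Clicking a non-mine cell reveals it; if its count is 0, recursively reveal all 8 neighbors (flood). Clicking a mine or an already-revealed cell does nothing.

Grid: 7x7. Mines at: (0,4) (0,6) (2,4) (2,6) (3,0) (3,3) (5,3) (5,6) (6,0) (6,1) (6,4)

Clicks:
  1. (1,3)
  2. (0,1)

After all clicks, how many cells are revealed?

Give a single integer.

Click 1 (1,3) count=2: revealed 1 new [(1,3)] -> total=1
Click 2 (0,1) count=0: revealed 11 new [(0,0) (0,1) (0,2) (0,3) (1,0) (1,1) (1,2) (2,0) (2,1) (2,2) (2,3)] -> total=12

Answer: 12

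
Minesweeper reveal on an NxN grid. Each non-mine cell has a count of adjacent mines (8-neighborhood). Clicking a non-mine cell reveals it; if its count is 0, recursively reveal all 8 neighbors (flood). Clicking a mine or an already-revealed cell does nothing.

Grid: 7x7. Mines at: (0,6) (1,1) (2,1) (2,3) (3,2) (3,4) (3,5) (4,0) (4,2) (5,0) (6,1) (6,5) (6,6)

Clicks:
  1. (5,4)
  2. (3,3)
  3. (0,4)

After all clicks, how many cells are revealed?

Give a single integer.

Answer: 10

Derivation:
Click 1 (5,4) count=1: revealed 1 new [(5,4)] -> total=1
Click 2 (3,3) count=4: revealed 1 new [(3,3)] -> total=2
Click 3 (0,4) count=0: revealed 8 new [(0,2) (0,3) (0,4) (0,5) (1,2) (1,3) (1,4) (1,5)] -> total=10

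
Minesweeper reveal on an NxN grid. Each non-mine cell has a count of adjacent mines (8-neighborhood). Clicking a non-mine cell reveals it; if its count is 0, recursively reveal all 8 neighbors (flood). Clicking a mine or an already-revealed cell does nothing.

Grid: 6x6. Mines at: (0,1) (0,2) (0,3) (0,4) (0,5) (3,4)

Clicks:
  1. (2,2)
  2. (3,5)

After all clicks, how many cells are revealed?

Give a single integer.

Click 1 (2,2) count=0: revealed 24 new [(1,0) (1,1) (1,2) (1,3) (2,0) (2,1) (2,2) (2,3) (3,0) (3,1) (3,2) (3,3) (4,0) (4,1) (4,2) (4,3) (4,4) (4,5) (5,0) (5,1) (5,2) (5,3) (5,4) (5,5)] -> total=24
Click 2 (3,5) count=1: revealed 1 new [(3,5)] -> total=25

Answer: 25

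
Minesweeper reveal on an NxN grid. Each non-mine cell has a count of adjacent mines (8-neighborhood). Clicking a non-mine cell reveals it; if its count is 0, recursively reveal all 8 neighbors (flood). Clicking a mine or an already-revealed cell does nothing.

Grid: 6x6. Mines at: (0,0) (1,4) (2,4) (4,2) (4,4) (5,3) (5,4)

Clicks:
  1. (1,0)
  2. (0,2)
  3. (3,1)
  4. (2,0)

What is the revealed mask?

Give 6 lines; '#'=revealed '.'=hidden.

Answer: .###..
####..
####..
####..
##....
##....

Derivation:
Click 1 (1,0) count=1: revealed 1 new [(1,0)] -> total=1
Click 2 (0,2) count=0: revealed 18 new [(0,1) (0,2) (0,3) (1,1) (1,2) (1,3) (2,0) (2,1) (2,2) (2,3) (3,0) (3,1) (3,2) (3,3) (4,0) (4,1) (5,0) (5,1)] -> total=19
Click 3 (3,1) count=1: revealed 0 new [(none)] -> total=19
Click 4 (2,0) count=0: revealed 0 new [(none)] -> total=19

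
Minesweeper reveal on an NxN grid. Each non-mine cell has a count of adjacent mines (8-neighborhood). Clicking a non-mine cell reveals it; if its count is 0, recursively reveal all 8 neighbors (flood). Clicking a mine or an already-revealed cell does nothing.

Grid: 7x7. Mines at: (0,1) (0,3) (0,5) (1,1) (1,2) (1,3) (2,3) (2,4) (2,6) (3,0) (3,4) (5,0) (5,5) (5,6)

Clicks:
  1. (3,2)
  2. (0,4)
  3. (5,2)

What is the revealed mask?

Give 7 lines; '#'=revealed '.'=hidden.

Click 1 (3,2) count=1: revealed 1 new [(3,2)] -> total=1
Click 2 (0,4) count=3: revealed 1 new [(0,4)] -> total=2
Click 3 (5,2) count=0: revealed 14 new [(3,1) (3,3) (4,1) (4,2) (4,3) (4,4) (5,1) (5,2) (5,3) (5,4) (6,1) (6,2) (6,3) (6,4)] -> total=16

Answer: ....#..
.......
.......
.###...
.####..
.####..
.####..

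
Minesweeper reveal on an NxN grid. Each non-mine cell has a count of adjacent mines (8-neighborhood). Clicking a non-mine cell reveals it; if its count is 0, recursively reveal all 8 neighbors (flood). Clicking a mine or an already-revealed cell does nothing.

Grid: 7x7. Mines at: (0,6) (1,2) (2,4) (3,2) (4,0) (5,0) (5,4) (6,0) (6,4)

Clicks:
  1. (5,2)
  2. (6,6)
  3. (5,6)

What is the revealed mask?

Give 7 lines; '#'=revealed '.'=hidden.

Answer: .......
.....##
.....##
.....##
.###.##
.###.##
.###.##

Derivation:
Click 1 (5,2) count=0: revealed 9 new [(4,1) (4,2) (4,3) (5,1) (5,2) (5,3) (6,1) (6,2) (6,3)] -> total=9
Click 2 (6,6) count=0: revealed 12 new [(1,5) (1,6) (2,5) (2,6) (3,5) (3,6) (4,5) (4,6) (5,5) (5,6) (6,5) (6,6)] -> total=21
Click 3 (5,6) count=0: revealed 0 new [(none)] -> total=21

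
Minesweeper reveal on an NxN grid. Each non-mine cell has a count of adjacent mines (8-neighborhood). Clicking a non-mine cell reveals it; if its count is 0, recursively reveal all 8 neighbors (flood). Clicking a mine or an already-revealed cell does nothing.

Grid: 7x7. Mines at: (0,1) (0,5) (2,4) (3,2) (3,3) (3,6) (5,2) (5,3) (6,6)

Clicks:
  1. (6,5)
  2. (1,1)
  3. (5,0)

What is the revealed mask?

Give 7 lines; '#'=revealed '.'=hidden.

Answer: .......
##.....
##.....
##.....
##.....
##.....
##...#.

Derivation:
Click 1 (6,5) count=1: revealed 1 new [(6,5)] -> total=1
Click 2 (1,1) count=1: revealed 1 new [(1,1)] -> total=2
Click 3 (5,0) count=0: revealed 11 new [(1,0) (2,0) (2,1) (3,0) (3,1) (4,0) (4,1) (5,0) (5,1) (6,0) (6,1)] -> total=13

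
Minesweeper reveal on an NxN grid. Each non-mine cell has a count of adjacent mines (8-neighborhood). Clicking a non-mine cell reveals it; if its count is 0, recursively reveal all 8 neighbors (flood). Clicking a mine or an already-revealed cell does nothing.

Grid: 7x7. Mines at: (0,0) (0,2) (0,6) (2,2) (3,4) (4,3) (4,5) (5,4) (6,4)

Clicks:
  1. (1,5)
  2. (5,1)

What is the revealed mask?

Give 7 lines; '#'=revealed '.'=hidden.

Click 1 (1,5) count=1: revealed 1 new [(1,5)] -> total=1
Click 2 (5,1) count=0: revealed 18 new [(1,0) (1,1) (2,0) (2,1) (3,0) (3,1) (3,2) (4,0) (4,1) (4,2) (5,0) (5,1) (5,2) (5,3) (6,0) (6,1) (6,2) (6,3)] -> total=19

Answer: .......
##...#.
##.....
###....
###....
####...
####...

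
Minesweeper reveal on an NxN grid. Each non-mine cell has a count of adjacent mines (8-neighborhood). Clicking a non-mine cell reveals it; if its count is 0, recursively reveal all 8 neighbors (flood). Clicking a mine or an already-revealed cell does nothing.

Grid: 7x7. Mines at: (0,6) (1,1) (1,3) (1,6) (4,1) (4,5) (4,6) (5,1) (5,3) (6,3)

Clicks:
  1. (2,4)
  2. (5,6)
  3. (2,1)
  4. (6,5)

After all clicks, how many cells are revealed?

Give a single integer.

Answer: 8

Derivation:
Click 1 (2,4) count=1: revealed 1 new [(2,4)] -> total=1
Click 2 (5,6) count=2: revealed 1 new [(5,6)] -> total=2
Click 3 (2,1) count=1: revealed 1 new [(2,1)] -> total=3
Click 4 (6,5) count=0: revealed 5 new [(5,4) (5,5) (6,4) (6,5) (6,6)] -> total=8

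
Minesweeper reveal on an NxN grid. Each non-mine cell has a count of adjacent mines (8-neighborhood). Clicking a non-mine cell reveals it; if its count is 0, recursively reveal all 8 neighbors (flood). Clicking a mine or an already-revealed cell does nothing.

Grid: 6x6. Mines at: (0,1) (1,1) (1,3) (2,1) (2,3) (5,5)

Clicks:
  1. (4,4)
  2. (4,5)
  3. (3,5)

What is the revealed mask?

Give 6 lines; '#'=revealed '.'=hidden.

Click 1 (4,4) count=1: revealed 1 new [(4,4)] -> total=1
Click 2 (4,5) count=1: revealed 1 new [(4,5)] -> total=2
Click 3 (3,5) count=0: revealed 8 new [(0,4) (0,5) (1,4) (1,5) (2,4) (2,5) (3,4) (3,5)] -> total=10

Answer: ....##
....##
....##
....##
....##
......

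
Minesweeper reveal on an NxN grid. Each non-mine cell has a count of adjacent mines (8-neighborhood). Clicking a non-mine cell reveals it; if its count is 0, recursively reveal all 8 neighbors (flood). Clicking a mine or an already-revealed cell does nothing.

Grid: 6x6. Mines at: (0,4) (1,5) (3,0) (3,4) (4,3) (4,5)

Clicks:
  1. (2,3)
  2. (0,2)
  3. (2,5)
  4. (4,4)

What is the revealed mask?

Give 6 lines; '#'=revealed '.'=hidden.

Answer: ####..
####..
####.#
.###..
....#.
......

Derivation:
Click 1 (2,3) count=1: revealed 1 new [(2,3)] -> total=1
Click 2 (0,2) count=0: revealed 14 new [(0,0) (0,1) (0,2) (0,3) (1,0) (1,1) (1,2) (1,3) (2,0) (2,1) (2,2) (3,1) (3,2) (3,3)] -> total=15
Click 3 (2,5) count=2: revealed 1 new [(2,5)] -> total=16
Click 4 (4,4) count=3: revealed 1 new [(4,4)] -> total=17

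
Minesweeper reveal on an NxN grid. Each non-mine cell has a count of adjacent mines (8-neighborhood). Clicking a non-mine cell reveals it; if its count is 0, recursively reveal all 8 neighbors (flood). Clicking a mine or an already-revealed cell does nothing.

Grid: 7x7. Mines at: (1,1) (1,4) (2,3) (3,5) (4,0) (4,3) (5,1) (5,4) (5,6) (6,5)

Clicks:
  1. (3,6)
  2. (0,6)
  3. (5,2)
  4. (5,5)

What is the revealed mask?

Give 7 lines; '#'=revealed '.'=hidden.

Answer: .....##
.....##
.....##
......#
.......
..#..#.
.......

Derivation:
Click 1 (3,6) count=1: revealed 1 new [(3,6)] -> total=1
Click 2 (0,6) count=0: revealed 6 new [(0,5) (0,6) (1,5) (1,6) (2,5) (2,6)] -> total=7
Click 3 (5,2) count=2: revealed 1 new [(5,2)] -> total=8
Click 4 (5,5) count=3: revealed 1 new [(5,5)] -> total=9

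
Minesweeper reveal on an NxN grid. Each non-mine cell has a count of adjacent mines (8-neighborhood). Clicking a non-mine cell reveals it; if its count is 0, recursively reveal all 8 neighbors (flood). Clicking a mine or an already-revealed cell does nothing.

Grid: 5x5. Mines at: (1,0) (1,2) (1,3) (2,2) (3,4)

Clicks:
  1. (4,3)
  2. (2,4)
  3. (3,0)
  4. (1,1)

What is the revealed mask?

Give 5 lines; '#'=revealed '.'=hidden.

Click 1 (4,3) count=1: revealed 1 new [(4,3)] -> total=1
Click 2 (2,4) count=2: revealed 1 new [(2,4)] -> total=2
Click 3 (3,0) count=0: revealed 9 new [(2,0) (2,1) (3,0) (3,1) (3,2) (3,3) (4,0) (4,1) (4,2)] -> total=11
Click 4 (1,1) count=3: revealed 1 new [(1,1)] -> total=12

Answer: .....
.#...
##..#
####.
####.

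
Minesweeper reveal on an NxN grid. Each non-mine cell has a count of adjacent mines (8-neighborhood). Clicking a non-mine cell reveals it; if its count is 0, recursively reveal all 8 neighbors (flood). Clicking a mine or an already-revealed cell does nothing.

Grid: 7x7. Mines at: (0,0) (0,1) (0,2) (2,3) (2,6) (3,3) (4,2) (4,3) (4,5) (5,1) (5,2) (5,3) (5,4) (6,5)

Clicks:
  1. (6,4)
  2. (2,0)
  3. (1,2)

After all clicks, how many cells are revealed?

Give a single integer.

Click 1 (6,4) count=3: revealed 1 new [(6,4)] -> total=1
Click 2 (2,0) count=0: revealed 11 new [(1,0) (1,1) (1,2) (2,0) (2,1) (2,2) (3,0) (3,1) (3,2) (4,0) (4,1)] -> total=12
Click 3 (1,2) count=3: revealed 0 new [(none)] -> total=12

Answer: 12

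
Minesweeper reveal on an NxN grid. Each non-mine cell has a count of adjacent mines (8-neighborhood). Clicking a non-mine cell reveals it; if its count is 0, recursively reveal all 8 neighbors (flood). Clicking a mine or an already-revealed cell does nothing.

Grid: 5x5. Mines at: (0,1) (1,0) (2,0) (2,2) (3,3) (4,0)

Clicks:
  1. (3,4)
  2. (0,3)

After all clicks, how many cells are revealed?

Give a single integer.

Answer: 9

Derivation:
Click 1 (3,4) count=1: revealed 1 new [(3,4)] -> total=1
Click 2 (0,3) count=0: revealed 8 new [(0,2) (0,3) (0,4) (1,2) (1,3) (1,4) (2,3) (2,4)] -> total=9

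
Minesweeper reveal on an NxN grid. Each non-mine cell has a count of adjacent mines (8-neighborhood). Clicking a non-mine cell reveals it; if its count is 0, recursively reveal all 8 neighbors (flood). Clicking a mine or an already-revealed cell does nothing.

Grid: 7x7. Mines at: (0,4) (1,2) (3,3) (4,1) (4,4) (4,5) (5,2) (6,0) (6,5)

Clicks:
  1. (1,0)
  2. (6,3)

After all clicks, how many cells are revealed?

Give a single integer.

Answer: 9

Derivation:
Click 1 (1,0) count=0: revealed 8 new [(0,0) (0,1) (1,0) (1,1) (2,0) (2,1) (3,0) (3,1)] -> total=8
Click 2 (6,3) count=1: revealed 1 new [(6,3)] -> total=9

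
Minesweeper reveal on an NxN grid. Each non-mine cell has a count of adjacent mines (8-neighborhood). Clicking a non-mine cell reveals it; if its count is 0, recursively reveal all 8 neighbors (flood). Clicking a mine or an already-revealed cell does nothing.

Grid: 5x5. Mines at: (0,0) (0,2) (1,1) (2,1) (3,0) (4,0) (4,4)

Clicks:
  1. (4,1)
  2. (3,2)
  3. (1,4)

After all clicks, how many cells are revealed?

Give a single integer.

Answer: 12

Derivation:
Click 1 (4,1) count=2: revealed 1 new [(4,1)] -> total=1
Click 2 (3,2) count=1: revealed 1 new [(3,2)] -> total=2
Click 3 (1,4) count=0: revealed 10 new [(0,3) (0,4) (1,2) (1,3) (1,4) (2,2) (2,3) (2,4) (3,3) (3,4)] -> total=12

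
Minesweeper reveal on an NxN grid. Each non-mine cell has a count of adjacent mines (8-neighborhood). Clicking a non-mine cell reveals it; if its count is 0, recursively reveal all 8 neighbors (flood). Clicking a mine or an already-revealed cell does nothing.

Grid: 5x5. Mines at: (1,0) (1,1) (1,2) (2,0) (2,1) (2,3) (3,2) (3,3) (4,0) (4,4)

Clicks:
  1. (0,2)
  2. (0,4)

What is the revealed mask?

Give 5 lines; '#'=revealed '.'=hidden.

Click 1 (0,2) count=2: revealed 1 new [(0,2)] -> total=1
Click 2 (0,4) count=0: revealed 4 new [(0,3) (0,4) (1,3) (1,4)] -> total=5

Answer: ..###
...##
.....
.....
.....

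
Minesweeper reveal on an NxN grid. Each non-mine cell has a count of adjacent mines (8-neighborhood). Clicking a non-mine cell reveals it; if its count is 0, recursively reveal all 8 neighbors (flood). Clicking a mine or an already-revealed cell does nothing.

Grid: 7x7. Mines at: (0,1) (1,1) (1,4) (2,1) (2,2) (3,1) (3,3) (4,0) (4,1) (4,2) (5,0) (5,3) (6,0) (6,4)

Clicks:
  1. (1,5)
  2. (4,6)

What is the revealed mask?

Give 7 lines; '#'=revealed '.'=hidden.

Answer: .....##
.....##
....###
....###
....###
....###
.....##

Derivation:
Click 1 (1,5) count=1: revealed 1 new [(1,5)] -> total=1
Click 2 (4,6) count=0: revealed 17 new [(0,5) (0,6) (1,6) (2,4) (2,5) (2,6) (3,4) (3,5) (3,6) (4,4) (4,5) (4,6) (5,4) (5,5) (5,6) (6,5) (6,6)] -> total=18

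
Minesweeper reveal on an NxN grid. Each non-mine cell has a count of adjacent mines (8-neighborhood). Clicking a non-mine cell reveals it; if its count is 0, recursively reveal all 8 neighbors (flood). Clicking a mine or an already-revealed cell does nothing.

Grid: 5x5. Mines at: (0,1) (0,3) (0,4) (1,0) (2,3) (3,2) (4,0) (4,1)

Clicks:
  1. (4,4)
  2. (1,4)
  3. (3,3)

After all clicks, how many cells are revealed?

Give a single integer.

Click 1 (4,4) count=0: revealed 4 new [(3,3) (3,4) (4,3) (4,4)] -> total=4
Click 2 (1,4) count=3: revealed 1 new [(1,4)] -> total=5
Click 3 (3,3) count=2: revealed 0 new [(none)] -> total=5

Answer: 5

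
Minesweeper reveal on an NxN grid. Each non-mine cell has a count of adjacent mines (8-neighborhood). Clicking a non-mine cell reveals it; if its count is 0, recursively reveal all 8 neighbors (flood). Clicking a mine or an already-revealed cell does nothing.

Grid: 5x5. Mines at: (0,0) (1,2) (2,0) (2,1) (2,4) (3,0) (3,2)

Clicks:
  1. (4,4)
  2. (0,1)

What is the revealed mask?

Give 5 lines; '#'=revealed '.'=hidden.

Click 1 (4,4) count=0: revealed 4 new [(3,3) (3,4) (4,3) (4,4)] -> total=4
Click 2 (0,1) count=2: revealed 1 new [(0,1)] -> total=5

Answer: .#...
.....
.....
...##
...##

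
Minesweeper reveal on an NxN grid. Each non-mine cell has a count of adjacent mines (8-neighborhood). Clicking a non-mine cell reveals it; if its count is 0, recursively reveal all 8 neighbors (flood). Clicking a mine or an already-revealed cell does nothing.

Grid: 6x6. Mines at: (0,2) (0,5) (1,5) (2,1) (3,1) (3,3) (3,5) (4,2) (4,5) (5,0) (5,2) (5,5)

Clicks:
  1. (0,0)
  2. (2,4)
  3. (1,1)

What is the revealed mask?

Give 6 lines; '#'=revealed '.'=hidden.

Answer: ##....
##....
....#.
......
......
......

Derivation:
Click 1 (0,0) count=0: revealed 4 new [(0,0) (0,1) (1,0) (1,1)] -> total=4
Click 2 (2,4) count=3: revealed 1 new [(2,4)] -> total=5
Click 3 (1,1) count=2: revealed 0 new [(none)] -> total=5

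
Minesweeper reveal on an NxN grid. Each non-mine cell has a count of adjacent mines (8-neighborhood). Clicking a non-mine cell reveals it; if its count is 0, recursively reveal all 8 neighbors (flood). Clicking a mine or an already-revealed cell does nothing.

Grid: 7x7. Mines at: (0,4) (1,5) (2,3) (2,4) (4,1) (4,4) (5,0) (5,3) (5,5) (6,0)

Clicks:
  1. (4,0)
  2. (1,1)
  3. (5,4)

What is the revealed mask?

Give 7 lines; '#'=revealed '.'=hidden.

Click 1 (4,0) count=2: revealed 1 new [(4,0)] -> total=1
Click 2 (1,1) count=0: revealed 14 new [(0,0) (0,1) (0,2) (0,3) (1,0) (1,1) (1,2) (1,3) (2,0) (2,1) (2,2) (3,0) (3,1) (3,2)] -> total=15
Click 3 (5,4) count=3: revealed 1 new [(5,4)] -> total=16

Answer: ####...
####...
###....
###....
#......
....#..
.......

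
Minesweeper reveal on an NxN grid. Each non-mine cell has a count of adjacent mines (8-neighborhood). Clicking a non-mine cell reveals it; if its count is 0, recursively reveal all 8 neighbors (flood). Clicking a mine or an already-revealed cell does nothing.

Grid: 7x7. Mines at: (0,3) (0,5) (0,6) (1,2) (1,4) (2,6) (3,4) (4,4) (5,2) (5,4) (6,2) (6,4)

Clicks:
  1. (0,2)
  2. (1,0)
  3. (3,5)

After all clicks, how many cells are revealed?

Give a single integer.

Answer: 22

Derivation:
Click 1 (0,2) count=2: revealed 1 new [(0,2)] -> total=1
Click 2 (1,0) count=0: revealed 20 new [(0,0) (0,1) (1,0) (1,1) (2,0) (2,1) (2,2) (2,3) (3,0) (3,1) (3,2) (3,3) (4,0) (4,1) (4,2) (4,3) (5,0) (5,1) (6,0) (6,1)] -> total=21
Click 3 (3,5) count=3: revealed 1 new [(3,5)] -> total=22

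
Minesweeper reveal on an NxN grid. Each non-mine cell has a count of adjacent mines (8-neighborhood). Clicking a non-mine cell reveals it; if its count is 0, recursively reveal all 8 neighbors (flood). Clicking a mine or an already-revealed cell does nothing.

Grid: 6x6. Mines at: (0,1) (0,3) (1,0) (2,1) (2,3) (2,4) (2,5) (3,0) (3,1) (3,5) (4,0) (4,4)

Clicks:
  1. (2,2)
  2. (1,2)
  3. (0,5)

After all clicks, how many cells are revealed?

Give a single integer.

Answer: 6

Derivation:
Click 1 (2,2) count=3: revealed 1 new [(2,2)] -> total=1
Click 2 (1,2) count=4: revealed 1 new [(1,2)] -> total=2
Click 3 (0,5) count=0: revealed 4 new [(0,4) (0,5) (1,4) (1,5)] -> total=6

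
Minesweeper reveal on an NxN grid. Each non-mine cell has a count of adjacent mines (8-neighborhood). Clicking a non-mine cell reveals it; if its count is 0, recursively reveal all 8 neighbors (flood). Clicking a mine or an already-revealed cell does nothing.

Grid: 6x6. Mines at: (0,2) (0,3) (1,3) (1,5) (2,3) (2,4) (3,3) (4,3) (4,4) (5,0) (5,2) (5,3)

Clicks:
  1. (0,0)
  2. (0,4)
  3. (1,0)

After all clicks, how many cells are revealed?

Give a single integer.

Click 1 (0,0) count=0: revealed 14 new [(0,0) (0,1) (1,0) (1,1) (1,2) (2,0) (2,1) (2,2) (3,0) (3,1) (3,2) (4,0) (4,1) (4,2)] -> total=14
Click 2 (0,4) count=3: revealed 1 new [(0,4)] -> total=15
Click 3 (1,0) count=0: revealed 0 new [(none)] -> total=15

Answer: 15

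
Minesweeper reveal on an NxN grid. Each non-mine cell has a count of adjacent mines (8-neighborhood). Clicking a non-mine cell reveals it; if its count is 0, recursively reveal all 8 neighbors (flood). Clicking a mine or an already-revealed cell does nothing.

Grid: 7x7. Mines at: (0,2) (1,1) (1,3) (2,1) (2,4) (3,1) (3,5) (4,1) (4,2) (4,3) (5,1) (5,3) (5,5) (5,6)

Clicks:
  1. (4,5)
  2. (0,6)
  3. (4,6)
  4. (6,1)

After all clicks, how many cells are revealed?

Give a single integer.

Answer: 11

Derivation:
Click 1 (4,5) count=3: revealed 1 new [(4,5)] -> total=1
Click 2 (0,6) count=0: revealed 8 new [(0,4) (0,5) (0,6) (1,4) (1,5) (1,6) (2,5) (2,6)] -> total=9
Click 3 (4,6) count=3: revealed 1 new [(4,6)] -> total=10
Click 4 (6,1) count=1: revealed 1 new [(6,1)] -> total=11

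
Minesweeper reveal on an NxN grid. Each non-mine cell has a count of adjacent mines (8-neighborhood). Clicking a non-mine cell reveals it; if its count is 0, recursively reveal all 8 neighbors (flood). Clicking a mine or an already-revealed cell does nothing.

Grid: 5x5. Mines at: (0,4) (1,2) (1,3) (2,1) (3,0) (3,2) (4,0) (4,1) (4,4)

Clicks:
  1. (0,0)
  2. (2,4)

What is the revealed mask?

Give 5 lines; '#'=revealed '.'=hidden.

Click 1 (0,0) count=0: revealed 4 new [(0,0) (0,1) (1,0) (1,1)] -> total=4
Click 2 (2,4) count=1: revealed 1 new [(2,4)] -> total=5

Answer: ##...
##...
....#
.....
.....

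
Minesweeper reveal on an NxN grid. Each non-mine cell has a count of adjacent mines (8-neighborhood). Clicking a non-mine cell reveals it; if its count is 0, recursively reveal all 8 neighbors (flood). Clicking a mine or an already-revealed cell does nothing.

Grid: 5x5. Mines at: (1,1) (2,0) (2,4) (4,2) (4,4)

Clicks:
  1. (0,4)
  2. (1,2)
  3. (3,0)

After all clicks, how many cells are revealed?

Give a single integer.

Click 1 (0,4) count=0: revealed 6 new [(0,2) (0,3) (0,4) (1,2) (1,3) (1,4)] -> total=6
Click 2 (1,2) count=1: revealed 0 new [(none)] -> total=6
Click 3 (3,0) count=1: revealed 1 new [(3,0)] -> total=7

Answer: 7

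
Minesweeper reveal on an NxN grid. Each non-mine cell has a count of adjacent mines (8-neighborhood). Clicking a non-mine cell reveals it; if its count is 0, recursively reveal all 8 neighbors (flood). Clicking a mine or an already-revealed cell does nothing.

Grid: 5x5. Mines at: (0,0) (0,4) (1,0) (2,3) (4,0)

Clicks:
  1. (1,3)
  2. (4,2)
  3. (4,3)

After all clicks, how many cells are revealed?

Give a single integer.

Answer: 9

Derivation:
Click 1 (1,3) count=2: revealed 1 new [(1,3)] -> total=1
Click 2 (4,2) count=0: revealed 8 new [(3,1) (3,2) (3,3) (3,4) (4,1) (4,2) (4,3) (4,4)] -> total=9
Click 3 (4,3) count=0: revealed 0 new [(none)] -> total=9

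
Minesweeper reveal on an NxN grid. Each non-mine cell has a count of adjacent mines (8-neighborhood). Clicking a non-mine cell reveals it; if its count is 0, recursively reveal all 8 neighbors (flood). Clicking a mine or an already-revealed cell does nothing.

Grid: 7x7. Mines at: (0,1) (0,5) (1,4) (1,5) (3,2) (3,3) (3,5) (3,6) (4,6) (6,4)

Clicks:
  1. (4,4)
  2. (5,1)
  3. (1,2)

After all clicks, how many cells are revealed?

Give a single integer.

Click 1 (4,4) count=2: revealed 1 new [(4,4)] -> total=1
Click 2 (5,1) count=0: revealed 18 new [(1,0) (1,1) (2,0) (2,1) (3,0) (3,1) (4,0) (4,1) (4,2) (4,3) (5,0) (5,1) (5,2) (5,3) (6,0) (6,1) (6,2) (6,3)] -> total=19
Click 3 (1,2) count=1: revealed 1 new [(1,2)] -> total=20

Answer: 20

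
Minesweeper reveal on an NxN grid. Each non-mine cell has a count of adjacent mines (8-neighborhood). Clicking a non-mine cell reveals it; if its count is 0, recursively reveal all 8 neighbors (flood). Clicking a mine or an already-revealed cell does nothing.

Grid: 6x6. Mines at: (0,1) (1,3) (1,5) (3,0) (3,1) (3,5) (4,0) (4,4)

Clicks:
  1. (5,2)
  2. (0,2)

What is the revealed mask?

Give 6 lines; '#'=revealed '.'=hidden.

Click 1 (5,2) count=0: revealed 6 new [(4,1) (4,2) (4,3) (5,1) (5,2) (5,3)] -> total=6
Click 2 (0,2) count=2: revealed 1 new [(0,2)] -> total=7

Answer: ..#...
......
......
......
.###..
.###..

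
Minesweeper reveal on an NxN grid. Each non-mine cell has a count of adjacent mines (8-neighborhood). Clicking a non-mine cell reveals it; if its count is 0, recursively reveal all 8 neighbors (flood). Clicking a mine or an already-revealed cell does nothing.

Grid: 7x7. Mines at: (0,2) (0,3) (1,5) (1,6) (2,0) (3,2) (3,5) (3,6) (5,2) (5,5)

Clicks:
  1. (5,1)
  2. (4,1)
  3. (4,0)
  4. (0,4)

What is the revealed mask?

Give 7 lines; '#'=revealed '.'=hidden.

Click 1 (5,1) count=1: revealed 1 new [(5,1)] -> total=1
Click 2 (4,1) count=2: revealed 1 new [(4,1)] -> total=2
Click 3 (4,0) count=0: revealed 6 new [(3,0) (3,1) (4,0) (5,0) (6,0) (6,1)] -> total=8
Click 4 (0,4) count=2: revealed 1 new [(0,4)] -> total=9

Answer: ....#..
.......
.......
##.....
##.....
##.....
##.....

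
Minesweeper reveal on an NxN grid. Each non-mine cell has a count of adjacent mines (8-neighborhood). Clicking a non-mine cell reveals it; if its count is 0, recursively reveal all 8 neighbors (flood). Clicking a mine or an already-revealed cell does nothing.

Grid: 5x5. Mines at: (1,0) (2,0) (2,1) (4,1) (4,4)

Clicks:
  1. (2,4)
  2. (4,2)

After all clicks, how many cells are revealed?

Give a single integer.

Click 1 (2,4) count=0: revealed 14 new [(0,1) (0,2) (0,3) (0,4) (1,1) (1,2) (1,3) (1,4) (2,2) (2,3) (2,4) (3,2) (3,3) (3,4)] -> total=14
Click 2 (4,2) count=1: revealed 1 new [(4,2)] -> total=15

Answer: 15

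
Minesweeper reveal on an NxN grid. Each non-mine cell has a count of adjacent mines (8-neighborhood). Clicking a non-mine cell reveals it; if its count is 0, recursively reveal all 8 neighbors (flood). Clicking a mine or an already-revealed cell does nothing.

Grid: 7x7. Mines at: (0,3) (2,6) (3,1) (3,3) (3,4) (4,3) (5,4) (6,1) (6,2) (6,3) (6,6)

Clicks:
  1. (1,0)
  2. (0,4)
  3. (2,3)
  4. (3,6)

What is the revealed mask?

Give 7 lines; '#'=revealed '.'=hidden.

Click 1 (1,0) count=0: revealed 9 new [(0,0) (0,1) (0,2) (1,0) (1,1) (1,2) (2,0) (2,1) (2,2)] -> total=9
Click 2 (0,4) count=1: revealed 1 new [(0,4)] -> total=10
Click 3 (2,3) count=2: revealed 1 new [(2,3)] -> total=11
Click 4 (3,6) count=1: revealed 1 new [(3,6)] -> total=12

Answer: ###.#..
###....
####...
......#
.......
.......
.......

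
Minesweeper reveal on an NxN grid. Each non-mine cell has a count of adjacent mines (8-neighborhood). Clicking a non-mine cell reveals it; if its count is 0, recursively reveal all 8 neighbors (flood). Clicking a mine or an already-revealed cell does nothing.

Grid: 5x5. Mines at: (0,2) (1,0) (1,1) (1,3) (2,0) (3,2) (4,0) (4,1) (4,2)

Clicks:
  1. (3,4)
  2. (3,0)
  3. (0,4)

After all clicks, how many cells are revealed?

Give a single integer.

Click 1 (3,4) count=0: revealed 6 new [(2,3) (2,4) (3,3) (3,4) (4,3) (4,4)] -> total=6
Click 2 (3,0) count=3: revealed 1 new [(3,0)] -> total=7
Click 3 (0,4) count=1: revealed 1 new [(0,4)] -> total=8

Answer: 8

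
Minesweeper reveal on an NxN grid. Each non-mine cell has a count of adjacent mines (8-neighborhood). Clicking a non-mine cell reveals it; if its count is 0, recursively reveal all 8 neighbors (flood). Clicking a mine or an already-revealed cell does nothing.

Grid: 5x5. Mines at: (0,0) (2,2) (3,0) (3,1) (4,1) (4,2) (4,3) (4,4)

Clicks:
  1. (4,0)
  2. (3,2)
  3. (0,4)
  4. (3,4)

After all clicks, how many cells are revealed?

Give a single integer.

Answer: 14

Derivation:
Click 1 (4,0) count=3: revealed 1 new [(4,0)] -> total=1
Click 2 (3,2) count=5: revealed 1 new [(3,2)] -> total=2
Click 3 (0,4) count=0: revealed 12 new [(0,1) (0,2) (0,3) (0,4) (1,1) (1,2) (1,3) (1,4) (2,3) (2,4) (3,3) (3,4)] -> total=14
Click 4 (3,4) count=2: revealed 0 new [(none)] -> total=14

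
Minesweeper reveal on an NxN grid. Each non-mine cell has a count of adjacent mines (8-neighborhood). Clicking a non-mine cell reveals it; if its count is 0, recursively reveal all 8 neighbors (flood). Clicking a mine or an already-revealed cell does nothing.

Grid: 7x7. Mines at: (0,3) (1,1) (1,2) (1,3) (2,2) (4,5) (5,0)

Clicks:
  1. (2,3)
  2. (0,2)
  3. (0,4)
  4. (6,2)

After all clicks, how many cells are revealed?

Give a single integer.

Click 1 (2,3) count=3: revealed 1 new [(2,3)] -> total=1
Click 2 (0,2) count=4: revealed 1 new [(0,2)] -> total=2
Click 3 (0,4) count=2: revealed 1 new [(0,4)] -> total=3
Click 4 (6,2) count=0: revealed 20 new [(3,1) (3,2) (3,3) (3,4) (4,1) (4,2) (4,3) (4,4) (5,1) (5,2) (5,3) (5,4) (5,5) (5,6) (6,1) (6,2) (6,3) (6,4) (6,5) (6,6)] -> total=23

Answer: 23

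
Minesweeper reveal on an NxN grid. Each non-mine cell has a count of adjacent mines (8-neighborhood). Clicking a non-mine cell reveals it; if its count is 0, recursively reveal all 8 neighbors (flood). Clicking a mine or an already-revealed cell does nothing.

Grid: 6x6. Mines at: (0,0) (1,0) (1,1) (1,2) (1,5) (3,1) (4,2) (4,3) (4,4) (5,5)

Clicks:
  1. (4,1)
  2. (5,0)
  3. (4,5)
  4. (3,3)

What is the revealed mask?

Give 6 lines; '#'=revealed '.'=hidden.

Answer: ......
......
......
...#..
##...#
##....

Derivation:
Click 1 (4,1) count=2: revealed 1 new [(4,1)] -> total=1
Click 2 (5,0) count=0: revealed 3 new [(4,0) (5,0) (5,1)] -> total=4
Click 3 (4,5) count=2: revealed 1 new [(4,5)] -> total=5
Click 4 (3,3) count=3: revealed 1 new [(3,3)] -> total=6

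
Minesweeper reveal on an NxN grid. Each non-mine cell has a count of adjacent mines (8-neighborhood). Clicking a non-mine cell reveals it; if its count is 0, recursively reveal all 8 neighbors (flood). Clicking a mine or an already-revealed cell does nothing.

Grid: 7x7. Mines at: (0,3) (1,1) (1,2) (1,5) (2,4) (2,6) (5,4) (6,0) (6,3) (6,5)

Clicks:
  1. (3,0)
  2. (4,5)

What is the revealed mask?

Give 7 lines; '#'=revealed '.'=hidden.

Click 1 (3,0) count=0: revealed 16 new [(2,0) (2,1) (2,2) (2,3) (3,0) (3,1) (3,2) (3,3) (4,0) (4,1) (4,2) (4,3) (5,0) (5,1) (5,2) (5,3)] -> total=16
Click 2 (4,5) count=1: revealed 1 new [(4,5)] -> total=17

Answer: .......
.......
####...
####...
####.#.
####...
.......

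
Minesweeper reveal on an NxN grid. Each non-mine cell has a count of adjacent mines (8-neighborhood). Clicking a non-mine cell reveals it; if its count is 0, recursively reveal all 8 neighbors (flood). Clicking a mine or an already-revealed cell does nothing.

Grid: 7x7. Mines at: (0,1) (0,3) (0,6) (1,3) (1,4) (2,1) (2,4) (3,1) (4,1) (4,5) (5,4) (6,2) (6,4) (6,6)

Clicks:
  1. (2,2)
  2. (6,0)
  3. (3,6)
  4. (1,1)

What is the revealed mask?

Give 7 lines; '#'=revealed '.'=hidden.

Click 1 (2,2) count=3: revealed 1 new [(2,2)] -> total=1
Click 2 (6,0) count=0: revealed 4 new [(5,0) (5,1) (6,0) (6,1)] -> total=5
Click 3 (3,6) count=1: revealed 1 new [(3,6)] -> total=6
Click 4 (1,1) count=2: revealed 1 new [(1,1)] -> total=7

Answer: .......
.#.....
..#....
......#
.......
##.....
##.....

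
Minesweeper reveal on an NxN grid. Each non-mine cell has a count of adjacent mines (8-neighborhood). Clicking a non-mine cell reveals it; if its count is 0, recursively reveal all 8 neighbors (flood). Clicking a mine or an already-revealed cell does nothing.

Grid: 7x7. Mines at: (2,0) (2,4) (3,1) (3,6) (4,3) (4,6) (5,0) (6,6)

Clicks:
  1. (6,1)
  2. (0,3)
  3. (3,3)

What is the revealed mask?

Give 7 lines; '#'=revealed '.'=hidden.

Click 1 (6,1) count=1: revealed 1 new [(6,1)] -> total=1
Click 2 (0,3) count=0: revealed 19 new [(0,0) (0,1) (0,2) (0,3) (0,4) (0,5) (0,6) (1,0) (1,1) (1,2) (1,3) (1,4) (1,5) (1,6) (2,1) (2,2) (2,3) (2,5) (2,6)] -> total=20
Click 3 (3,3) count=2: revealed 1 new [(3,3)] -> total=21

Answer: #######
#######
.###.##
...#...
.......
.......
.#.....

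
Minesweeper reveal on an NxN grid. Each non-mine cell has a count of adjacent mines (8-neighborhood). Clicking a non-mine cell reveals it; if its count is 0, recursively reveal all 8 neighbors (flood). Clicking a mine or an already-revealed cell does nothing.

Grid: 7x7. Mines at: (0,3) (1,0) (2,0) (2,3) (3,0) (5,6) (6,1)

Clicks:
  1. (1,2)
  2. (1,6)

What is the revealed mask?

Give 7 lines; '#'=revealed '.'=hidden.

Answer: ....###
..#.###
....###
.######
.######
.#####.
..####.

Derivation:
Click 1 (1,2) count=2: revealed 1 new [(1,2)] -> total=1
Click 2 (1,6) count=0: revealed 30 new [(0,4) (0,5) (0,6) (1,4) (1,5) (1,6) (2,4) (2,5) (2,6) (3,1) (3,2) (3,3) (3,4) (3,5) (3,6) (4,1) (4,2) (4,3) (4,4) (4,5) (4,6) (5,1) (5,2) (5,3) (5,4) (5,5) (6,2) (6,3) (6,4) (6,5)] -> total=31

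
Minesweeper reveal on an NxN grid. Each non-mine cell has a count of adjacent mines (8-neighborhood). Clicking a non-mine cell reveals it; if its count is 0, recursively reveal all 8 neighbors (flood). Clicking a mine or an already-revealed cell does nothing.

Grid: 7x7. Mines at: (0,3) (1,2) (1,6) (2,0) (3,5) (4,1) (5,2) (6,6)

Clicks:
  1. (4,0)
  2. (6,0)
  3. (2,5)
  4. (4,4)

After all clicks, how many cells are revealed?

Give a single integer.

Answer: 7

Derivation:
Click 1 (4,0) count=1: revealed 1 new [(4,0)] -> total=1
Click 2 (6,0) count=0: revealed 4 new [(5,0) (5,1) (6,0) (6,1)] -> total=5
Click 3 (2,5) count=2: revealed 1 new [(2,5)] -> total=6
Click 4 (4,4) count=1: revealed 1 new [(4,4)] -> total=7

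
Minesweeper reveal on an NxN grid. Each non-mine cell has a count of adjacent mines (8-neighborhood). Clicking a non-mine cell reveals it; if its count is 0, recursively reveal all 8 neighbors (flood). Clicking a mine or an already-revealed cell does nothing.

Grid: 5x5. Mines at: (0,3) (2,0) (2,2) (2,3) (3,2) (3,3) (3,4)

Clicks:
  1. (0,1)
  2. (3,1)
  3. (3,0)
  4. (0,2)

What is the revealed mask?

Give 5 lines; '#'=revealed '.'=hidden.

Click 1 (0,1) count=0: revealed 6 new [(0,0) (0,1) (0,2) (1,0) (1,1) (1,2)] -> total=6
Click 2 (3,1) count=3: revealed 1 new [(3,1)] -> total=7
Click 3 (3,0) count=1: revealed 1 new [(3,0)] -> total=8
Click 4 (0,2) count=1: revealed 0 new [(none)] -> total=8

Answer: ###..
###..
.....
##...
.....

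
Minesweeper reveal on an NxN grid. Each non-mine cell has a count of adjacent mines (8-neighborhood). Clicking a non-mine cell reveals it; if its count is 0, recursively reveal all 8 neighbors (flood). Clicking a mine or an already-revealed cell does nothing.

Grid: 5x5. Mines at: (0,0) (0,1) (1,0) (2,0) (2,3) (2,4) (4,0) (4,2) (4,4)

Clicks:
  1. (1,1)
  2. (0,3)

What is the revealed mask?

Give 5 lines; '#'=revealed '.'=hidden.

Answer: ..###
.####
.....
.....
.....

Derivation:
Click 1 (1,1) count=4: revealed 1 new [(1,1)] -> total=1
Click 2 (0,3) count=0: revealed 6 new [(0,2) (0,3) (0,4) (1,2) (1,3) (1,4)] -> total=7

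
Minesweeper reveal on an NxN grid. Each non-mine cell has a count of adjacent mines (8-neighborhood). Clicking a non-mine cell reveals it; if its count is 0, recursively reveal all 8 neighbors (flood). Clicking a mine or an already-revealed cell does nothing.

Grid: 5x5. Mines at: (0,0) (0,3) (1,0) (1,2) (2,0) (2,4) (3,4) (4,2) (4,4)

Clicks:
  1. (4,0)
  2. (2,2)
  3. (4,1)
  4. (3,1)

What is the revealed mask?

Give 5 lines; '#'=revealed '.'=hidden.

Click 1 (4,0) count=0: revealed 4 new [(3,0) (3,1) (4,0) (4,1)] -> total=4
Click 2 (2,2) count=1: revealed 1 new [(2,2)] -> total=5
Click 3 (4,1) count=1: revealed 0 new [(none)] -> total=5
Click 4 (3,1) count=2: revealed 0 new [(none)] -> total=5

Answer: .....
.....
..#..
##...
##...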